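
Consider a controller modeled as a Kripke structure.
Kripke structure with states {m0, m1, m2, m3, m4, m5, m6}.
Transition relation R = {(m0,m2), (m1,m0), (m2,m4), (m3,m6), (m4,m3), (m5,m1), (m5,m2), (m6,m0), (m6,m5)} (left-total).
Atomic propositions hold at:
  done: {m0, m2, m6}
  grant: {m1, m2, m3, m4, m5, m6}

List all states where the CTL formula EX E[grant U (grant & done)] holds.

Sat(grant & done) = {m2, m6}
E[grant U (grant & done)]: least fixpoint, start Z0 = Sat((grant & done)) = {m2, m6}, add states in Sat(grant) with some successor in Z. Z1 = {m2, m3, m5, m6}; Z2 = {m2, m3, m4, m5, m6}; fixed.
Sat(E[grant U (grant & done)]) = {m2, m3, m4, m5, m6}
Sat(EX E[grant U (grant & done)]) = {s : some successor in {m2, m3, m4, m5, m6}} = {m0, m2, m3, m4, m5, m6}

{m0, m2, m3, m4, m5, m6}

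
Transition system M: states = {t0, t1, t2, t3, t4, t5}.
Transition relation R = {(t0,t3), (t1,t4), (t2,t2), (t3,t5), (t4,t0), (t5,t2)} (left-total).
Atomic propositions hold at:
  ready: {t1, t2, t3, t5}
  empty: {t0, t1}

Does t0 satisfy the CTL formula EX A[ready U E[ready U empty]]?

No

E[ready U empty]: least fixpoint, start Z0 = Sat(empty) = {t0, t1}, add states in Sat(ready) with some successor in Z. Already a fixed point.
Sat(E[ready U empty]) = {t0, t1}
A[ready U E[ready U empty]]: least fixpoint, start Z0 = Sat(E[ready U empty]) = {t0, t1}, add states in Sat(ready) with every successor in Z. Already a fixed point.
Sat(A[ready U E[ready U empty]]) = {t0, t1}
Sat(EX A[ready U E[ready U empty]]) = {s : some successor in {t0, t1}} = {t4}
t0 ∉ Sat(EX A[ready U E[ready U empty]]) = {t4}, so the formula does not hold at t0.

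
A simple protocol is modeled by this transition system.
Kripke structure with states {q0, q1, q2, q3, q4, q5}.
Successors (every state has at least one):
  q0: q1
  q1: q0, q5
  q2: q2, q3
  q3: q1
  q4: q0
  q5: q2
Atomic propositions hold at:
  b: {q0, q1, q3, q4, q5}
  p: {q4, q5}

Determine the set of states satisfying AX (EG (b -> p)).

{q5}

Sat(b -> p) = {q2, q4, q5}
EG (b -> p): greatest fixpoint, start Z0 = {q2, q4, q5}, keep only states in Sat with some successor in Z. Z1 = {q2, q5}; fixed.
Sat(EG (b -> p)) = {q2, q5}
Sat(AX (EG (b -> p))) = {s : every successor in {q2, q5}} = {q5}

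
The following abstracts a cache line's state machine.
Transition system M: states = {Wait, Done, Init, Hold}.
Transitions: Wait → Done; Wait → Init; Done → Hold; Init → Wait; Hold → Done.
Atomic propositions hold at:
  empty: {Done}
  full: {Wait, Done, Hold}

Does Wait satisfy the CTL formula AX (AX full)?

Yes

Sat(AX full) = {s : every successor in {Wait, Done, Hold}} = {Done, Init, Hold}
Sat(AX (AX full)) = {s : every successor in {Done, Init, Hold}} = {Wait, Done, Hold}
Wait ∈ Sat(AX (AX full)) = {Wait, Done, Hold}, so the formula holds at Wait.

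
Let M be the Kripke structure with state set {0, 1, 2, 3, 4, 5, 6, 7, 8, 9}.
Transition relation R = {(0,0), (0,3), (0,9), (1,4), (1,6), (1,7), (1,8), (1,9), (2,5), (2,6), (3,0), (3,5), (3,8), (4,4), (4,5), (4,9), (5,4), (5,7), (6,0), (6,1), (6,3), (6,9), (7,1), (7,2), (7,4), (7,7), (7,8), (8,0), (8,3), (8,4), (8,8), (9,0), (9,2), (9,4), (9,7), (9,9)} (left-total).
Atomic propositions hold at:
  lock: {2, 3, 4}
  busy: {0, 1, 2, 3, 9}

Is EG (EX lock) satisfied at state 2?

Sat(EX lock) = {s : some successor in {2, 3, 4}} = {0, 1, 4, 5, 6, 7, 8, 9}
EG (EX lock): greatest fixpoint, start Z0 = {0, 1, 4, 5, 6, 7, 8, 9}, keep only states in Sat with some successor in Z. Already a fixed point.
Sat(EG (EX lock)) = {0, 1, 4, 5, 6, 7, 8, 9}
2 ∉ Sat(EG (EX lock)) = {0, 1, 4, 5, 6, 7, 8, 9}, so the formula does not hold at 2.

No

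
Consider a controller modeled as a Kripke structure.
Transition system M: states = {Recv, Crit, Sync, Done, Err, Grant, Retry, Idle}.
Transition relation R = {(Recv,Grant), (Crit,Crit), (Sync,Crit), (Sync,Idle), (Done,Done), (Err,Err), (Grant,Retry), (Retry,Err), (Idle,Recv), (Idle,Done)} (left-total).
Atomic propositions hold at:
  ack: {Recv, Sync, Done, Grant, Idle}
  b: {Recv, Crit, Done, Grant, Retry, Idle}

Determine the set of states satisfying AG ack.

AG ack: greatest fixpoint, start Z0 = {Recv, Sync, Done, Grant, Idle}, keep only states in Sat with every successor in Z. Z1 = {Recv, Done, Idle}; Z2 = {Done, Idle}; Z3 = {Done}; fixed.
Sat(AG ack) = {Done}

{Done}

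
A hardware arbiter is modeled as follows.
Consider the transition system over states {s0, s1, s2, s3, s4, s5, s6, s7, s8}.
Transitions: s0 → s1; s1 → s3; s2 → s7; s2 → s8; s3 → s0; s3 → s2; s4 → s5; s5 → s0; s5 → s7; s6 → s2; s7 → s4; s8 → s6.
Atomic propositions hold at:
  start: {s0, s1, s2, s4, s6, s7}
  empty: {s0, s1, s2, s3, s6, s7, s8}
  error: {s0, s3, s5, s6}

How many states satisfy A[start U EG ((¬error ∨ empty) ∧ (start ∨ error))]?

3

Sat(¬error) = {s1, s2, s4, s7, s8}
Sat(¬error ∨ empty) = {s0, s1, s2, s3, s4, s6, s7, s8}
Sat(start ∨ error) = {s0, s1, s2, s3, s4, s5, s6, s7}
Sat((¬error ∨ empty) ∧ (start ∨ error)) = {s0, s1, s2, s3, s4, s6, s7}
EG ((¬error ∨ empty) ∧ (start ∨ error)): greatest fixpoint, start Z0 = {s0, s1, s2, s3, s4, s6, s7}, keep only states in Sat with some successor in Z. Z1 = {s0, s1, s2, s3, s6, s7}; Z2 = {s0, s1, s2, s3, s6}; Z3 = {s0, s1, s3, s6}; Z4 = {s0, s1, s3}; fixed.
Sat(EG ((¬error ∨ empty) ∧ (start ∨ error))) = {s0, s1, s3}
A[start U EG ((¬error ∨ empty) ∧ (start ∨ error))]: least fixpoint, start Z0 = Sat(EG ((¬error ∨ empty) ∧ (start ∨ error))) = {s0, s1, s3}, add states in Sat(start) with every successor in Z. Already a fixed point.
Sat(A[start U EG ((¬error ∨ empty) ∧ (start ∨ error))]) = {s0, s1, s3}
|Sat(A[start U EG ((¬error ∨ empty) ∧ (start ∨ error))])| = |{s0, s1, s3}| = 3.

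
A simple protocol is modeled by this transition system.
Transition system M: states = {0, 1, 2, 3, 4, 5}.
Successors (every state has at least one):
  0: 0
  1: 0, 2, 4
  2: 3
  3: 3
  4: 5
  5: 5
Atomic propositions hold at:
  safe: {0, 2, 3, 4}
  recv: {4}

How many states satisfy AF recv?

AF recv: least fixpoint, start Z0 = {4}, add states with every successor in Z. Already a fixed point.
Sat(AF recv) = {4}
|Sat(AF recv)| = |{4}| = 1.

1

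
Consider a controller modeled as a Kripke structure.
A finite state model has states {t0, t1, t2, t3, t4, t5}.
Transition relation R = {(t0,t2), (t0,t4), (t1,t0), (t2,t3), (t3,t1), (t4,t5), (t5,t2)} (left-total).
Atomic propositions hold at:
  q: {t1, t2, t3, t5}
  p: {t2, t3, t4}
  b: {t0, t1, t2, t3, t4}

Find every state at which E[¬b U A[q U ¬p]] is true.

Sat(¬b) = {t5}
Sat(¬p) = {t0, t1, t5}
A[q U ¬p]: least fixpoint, start Z0 = Sat(¬p) = {t0, t1, t5}, add states in Sat(q) with every successor in Z. Z1 = {t0, t1, t3, t5}; Z2 = {t0, t1, t2, t3, t5}; fixed.
Sat(A[q U ¬p]) = {t0, t1, t2, t3, t5}
E[¬b U A[q U ¬p]]: least fixpoint, start Z0 = Sat(A[q U ¬p]) = {t0, t1, t2, t3, t5}, add states in Sat(¬b) with some successor in Z. Already a fixed point.
Sat(E[¬b U A[q U ¬p]]) = {t0, t1, t2, t3, t5}

{t0, t1, t2, t3, t5}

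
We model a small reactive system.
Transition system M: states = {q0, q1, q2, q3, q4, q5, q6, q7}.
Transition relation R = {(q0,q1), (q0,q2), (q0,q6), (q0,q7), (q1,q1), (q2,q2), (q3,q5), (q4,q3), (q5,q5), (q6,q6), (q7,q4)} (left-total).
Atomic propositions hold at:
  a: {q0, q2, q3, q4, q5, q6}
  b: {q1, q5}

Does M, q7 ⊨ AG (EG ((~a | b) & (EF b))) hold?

No

Sat(~a) = {q1, q7}
Sat(~a | b) = {q1, q5, q7}
EF b: least fixpoint, start Z0 = {q1, q5}, add states with some successor in Z. Z1 = {q0, q1, q3, q5}; Z2 = {q0, q1, q3, q4, q5}; Z3 = {q0, q1, q3, q4, q5, q7}; fixed.
Sat(EF b) = {q0, q1, q3, q4, q5, q7}
Sat((~a | b) & (EF b)) = {q1, q5, q7}
EG ((~a | b) & (EF b)): greatest fixpoint, start Z0 = {q1, q5, q7}, keep only states in Sat with some successor in Z. Z1 = {q1, q5}; fixed.
Sat(EG ((~a | b) & (EF b))) = {q1, q5}
AG (EG ((~a | b) & (EF b))): greatest fixpoint, start Z0 = {q1, q5}, keep only states in Sat with every successor in Z. Already a fixed point.
Sat(AG (EG ((~a | b) & (EF b)))) = {q1, q5}
q7 ∉ Sat(AG (EG ((~a | b) & (EF b)))) = {q1, q5}, so the formula does not hold at q7.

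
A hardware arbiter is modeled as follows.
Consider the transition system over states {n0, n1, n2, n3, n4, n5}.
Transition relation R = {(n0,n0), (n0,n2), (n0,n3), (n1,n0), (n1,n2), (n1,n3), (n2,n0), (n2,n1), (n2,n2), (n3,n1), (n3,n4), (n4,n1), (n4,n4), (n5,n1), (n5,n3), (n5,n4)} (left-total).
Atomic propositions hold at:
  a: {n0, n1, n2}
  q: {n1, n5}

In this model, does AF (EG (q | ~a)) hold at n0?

No

Sat(~a) = {n3, n4, n5}
Sat(q | ~a) = {n1, n3, n4, n5}
EG (q | ~a): greatest fixpoint, start Z0 = {n1, n3, n4, n5}, keep only states in Sat with some successor in Z. Already a fixed point.
Sat(EG (q | ~a)) = {n1, n3, n4, n5}
AF (EG (q | ~a)): least fixpoint, start Z0 = {n1, n3, n4, n5}, add states with every successor in Z. Already a fixed point.
Sat(AF (EG (q | ~a))) = {n1, n3, n4, n5}
n0 ∉ Sat(AF (EG (q | ~a))) = {n1, n3, n4, n5}, so the formula does not hold at n0.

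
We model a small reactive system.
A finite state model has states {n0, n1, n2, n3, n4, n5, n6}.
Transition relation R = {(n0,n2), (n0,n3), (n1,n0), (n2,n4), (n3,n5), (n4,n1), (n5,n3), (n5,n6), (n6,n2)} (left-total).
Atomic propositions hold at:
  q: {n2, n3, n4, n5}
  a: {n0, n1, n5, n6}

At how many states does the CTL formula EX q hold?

5

Sat(EX q) = {s : some successor in {n2, n3, n4, n5}} = {n0, n2, n3, n5, n6}
|Sat(EX q)| = |{n0, n2, n3, n5, n6}| = 5.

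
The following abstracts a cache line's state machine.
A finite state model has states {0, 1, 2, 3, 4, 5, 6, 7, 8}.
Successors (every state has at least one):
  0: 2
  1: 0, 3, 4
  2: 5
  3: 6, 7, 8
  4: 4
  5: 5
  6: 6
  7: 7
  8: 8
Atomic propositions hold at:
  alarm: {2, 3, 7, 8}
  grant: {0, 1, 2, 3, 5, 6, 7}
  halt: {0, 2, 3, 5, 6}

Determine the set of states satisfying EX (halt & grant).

Sat(halt & grant) = {0, 2, 3, 5, 6}
Sat(EX (halt & grant)) = {s : some successor in {0, 2, 3, 5, 6}} = {0, 1, 2, 3, 5, 6}

{0, 1, 2, 3, 5, 6}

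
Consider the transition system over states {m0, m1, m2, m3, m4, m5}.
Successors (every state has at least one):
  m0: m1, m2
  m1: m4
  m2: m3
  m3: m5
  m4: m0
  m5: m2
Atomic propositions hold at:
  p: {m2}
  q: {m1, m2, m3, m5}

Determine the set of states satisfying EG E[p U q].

E[p U q]: least fixpoint, start Z0 = Sat(q) = {m1, m2, m3, m5}, add states in Sat(p) with some successor in Z. Already a fixed point.
Sat(E[p U q]) = {m1, m2, m3, m5}
EG E[p U q]: greatest fixpoint, start Z0 = {m1, m2, m3, m5}, keep only states in Sat with some successor in Z. Z1 = {m2, m3, m5}; fixed.
Sat(EG E[p U q]) = {m2, m3, m5}

{m2, m3, m5}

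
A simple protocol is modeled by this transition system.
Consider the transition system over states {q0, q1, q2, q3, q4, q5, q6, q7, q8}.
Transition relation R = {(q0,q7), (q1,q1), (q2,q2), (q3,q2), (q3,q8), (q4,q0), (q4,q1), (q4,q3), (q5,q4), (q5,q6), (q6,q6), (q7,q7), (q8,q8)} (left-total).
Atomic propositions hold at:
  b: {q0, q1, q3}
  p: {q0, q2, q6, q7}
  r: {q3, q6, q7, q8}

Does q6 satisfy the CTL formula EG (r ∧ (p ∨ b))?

Sat(p ∨ b) = {q0, q1, q2, q3, q6, q7}
Sat(r ∧ (p ∨ b)) = {q3, q6, q7}
EG (r ∧ (p ∨ b)): greatest fixpoint, start Z0 = {q3, q6, q7}, keep only states in Sat with some successor in Z. Z1 = {q6, q7}; fixed.
Sat(EG (r ∧ (p ∨ b))) = {q6, q7}
q6 ∈ Sat(EG (r ∧ (p ∨ b))) = {q6, q7}, so the formula holds at q6.

Yes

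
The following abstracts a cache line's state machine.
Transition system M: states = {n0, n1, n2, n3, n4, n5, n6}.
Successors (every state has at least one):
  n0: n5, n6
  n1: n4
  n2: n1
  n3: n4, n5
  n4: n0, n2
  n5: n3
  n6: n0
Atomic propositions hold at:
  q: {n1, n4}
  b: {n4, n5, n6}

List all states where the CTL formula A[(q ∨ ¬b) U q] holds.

Sat(¬b) = {n0, n1, n2, n3}
Sat(q ∨ ¬b) = {n0, n1, n2, n3, n4}
A[(q ∨ ¬b) U q]: least fixpoint, start Z0 = Sat(q) = {n1, n4}, add states in Sat(q ∨ ¬b) with every successor in Z. Z1 = {n1, n2, n4}; fixed.
Sat(A[(q ∨ ¬b) U q]) = {n1, n2, n4}

{n1, n2, n4}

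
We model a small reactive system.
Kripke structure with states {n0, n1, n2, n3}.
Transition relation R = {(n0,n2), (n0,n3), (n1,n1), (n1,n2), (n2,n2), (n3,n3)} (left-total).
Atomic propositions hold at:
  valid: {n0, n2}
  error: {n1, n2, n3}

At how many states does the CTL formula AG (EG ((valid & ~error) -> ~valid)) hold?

Sat(~error) = {n0}
Sat(valid & ~error) = {n0}
Sat(~valid) = {n1, n3}
Sat((valid & ~error) -> ~valid) = {n1, n2, n3}
EG ((valid & ~error) -> ~valid): greatest fixpoint, start Z0 = {n1, n2, n3}, keep only states in Sat with some successor in Z. Already a fixed point.
Sat(EG ((valid & ~error) -> ~valid)) = {n1, n2, n3}
AG (EG ((valid & ~error) -> ~valid)): greatest fixpoint, start Z0 = {n1, n2, n3}, keep only states in Sat with every successor in Z. Already a fixed point.
Sat(AG (EG ((valid & ~error) -> ~valid))) = {n1, n2, n3}
|Sat(AG (EG ((valid & ~error) -> ~valid)))| = |{n1, n2, n3}| = 3.

3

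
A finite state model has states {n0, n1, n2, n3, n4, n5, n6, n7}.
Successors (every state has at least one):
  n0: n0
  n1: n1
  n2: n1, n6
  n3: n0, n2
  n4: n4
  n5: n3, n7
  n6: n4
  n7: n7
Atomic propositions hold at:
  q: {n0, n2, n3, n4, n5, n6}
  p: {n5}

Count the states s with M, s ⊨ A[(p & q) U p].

Sat(p & q) = {n5}
A[(p & q) U p]: least fixpoint, start Z0 = Sat(p) = {n5}, add states in Sat(p & q) with every successor in Z. Already a fixed point.
Sat(A[(p & q) U p]) = {n5}
|Sat(A[(p & q) U p])| = |{n5}| = 1.

1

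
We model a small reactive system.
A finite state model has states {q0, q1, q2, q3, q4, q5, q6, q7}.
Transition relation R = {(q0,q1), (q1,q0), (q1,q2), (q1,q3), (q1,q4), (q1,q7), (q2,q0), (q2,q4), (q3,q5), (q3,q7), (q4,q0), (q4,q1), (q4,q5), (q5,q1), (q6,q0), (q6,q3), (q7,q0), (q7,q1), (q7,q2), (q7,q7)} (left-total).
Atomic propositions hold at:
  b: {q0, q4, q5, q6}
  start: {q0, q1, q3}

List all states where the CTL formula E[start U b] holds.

E[start U b]: least fixpoint, start Z0 = Sat(b) = {q0, q4, q5, q6}, add states in Sat(start) with some successor in Z. Z1 = {q0, q1, q3, q4, q5, q6}; fixed.
Sat(E[start U b]) = {q0, q1, q3, q4, q5, q6}

{q0, q1, q3, q4, q5, q6}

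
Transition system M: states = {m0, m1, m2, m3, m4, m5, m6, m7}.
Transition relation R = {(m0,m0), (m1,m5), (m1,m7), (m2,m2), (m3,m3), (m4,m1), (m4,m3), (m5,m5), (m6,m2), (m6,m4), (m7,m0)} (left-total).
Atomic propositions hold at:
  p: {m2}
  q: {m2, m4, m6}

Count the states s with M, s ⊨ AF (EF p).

2

EF p: least fixpoint, start Z0 = {m2}, add states with some successor in Z. Z1 = {m2, m6}; fixed.
Sat(EF p) = {m2, m6}
AF (EF p): least fixpoint, start Z0 = {m2, m6}, add states with every successor in Z. Already a fixed point.
Sat(AF (EF p)) = {m2, m6}
|Sat(AF (EF p))| = |{m2, m6}| = 2.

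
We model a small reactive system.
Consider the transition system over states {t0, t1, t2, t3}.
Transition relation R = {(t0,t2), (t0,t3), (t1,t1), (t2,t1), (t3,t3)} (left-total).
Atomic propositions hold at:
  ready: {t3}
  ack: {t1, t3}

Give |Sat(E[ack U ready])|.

1

E[ack U ready]: least fixpoint, start Z0 = Sat(ready) = {t3}, add states in Sat(ack) with some successor in Z. Already a fixed point.
Sat(E[ack U ready]) = {t3}
|Sat(E[ack U ready])| = |{t3}| = 1.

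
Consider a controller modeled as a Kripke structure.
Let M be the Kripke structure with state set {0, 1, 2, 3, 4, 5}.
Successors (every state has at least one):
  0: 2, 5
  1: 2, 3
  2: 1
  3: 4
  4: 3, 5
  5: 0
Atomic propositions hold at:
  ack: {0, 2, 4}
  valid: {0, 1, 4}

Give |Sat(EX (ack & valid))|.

2

Sat(ack & valid) = {0, 4}
Sat(EX (ack & valid)) = {s : some successor in {0, 4}} = {3, 5}
|Sat(EX (ack & valid))| = |{3, 5}| = 2.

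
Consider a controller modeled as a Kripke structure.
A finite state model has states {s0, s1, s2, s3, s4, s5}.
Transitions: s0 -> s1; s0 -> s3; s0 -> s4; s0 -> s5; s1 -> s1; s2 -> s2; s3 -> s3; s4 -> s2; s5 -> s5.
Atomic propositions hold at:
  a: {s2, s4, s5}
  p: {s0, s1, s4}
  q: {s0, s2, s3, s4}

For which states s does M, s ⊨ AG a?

{s2, s4, s5}

AG a: greatest fixpoint, start Z0 = {s2, s4, s5}, keep only states in Sat with every successor in Z. Already a fixed point.
Sat(AG a) = {s2, s4, s5}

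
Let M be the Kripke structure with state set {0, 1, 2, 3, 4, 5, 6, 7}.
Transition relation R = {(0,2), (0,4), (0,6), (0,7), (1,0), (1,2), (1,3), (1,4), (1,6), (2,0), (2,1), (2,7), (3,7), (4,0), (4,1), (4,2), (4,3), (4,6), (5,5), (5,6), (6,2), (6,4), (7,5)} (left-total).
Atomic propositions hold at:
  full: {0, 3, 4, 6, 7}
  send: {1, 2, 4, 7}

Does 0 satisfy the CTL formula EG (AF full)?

Yes

AF full: least fixpoint, start Z0 = {0, 3, 4, 6, 7}, add states with every successor in Z. Already a fixed point.
Sat(AF full) = {0, 3, 4, 6, 7}
EG (AF full): greatest fixpoint, start Z0 = {0, 3, 4, 6, 7}, keep only states in Sat with some successor in Z. Z1 = {0, 3, 4, 6}; Z2 = {0, 4, 6}; fixed.
Sat(EG (AF full)) = {0, 4, 6}
0 ∈ Sat(EG (AF full)) = {0, 4, 6}, so the formula holds at 0.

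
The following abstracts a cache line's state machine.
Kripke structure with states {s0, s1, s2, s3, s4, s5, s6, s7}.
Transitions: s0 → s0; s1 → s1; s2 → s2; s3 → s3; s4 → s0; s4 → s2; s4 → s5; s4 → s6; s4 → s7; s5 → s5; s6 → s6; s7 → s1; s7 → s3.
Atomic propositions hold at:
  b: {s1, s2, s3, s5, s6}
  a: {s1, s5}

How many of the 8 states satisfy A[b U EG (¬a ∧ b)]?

3

Sat(¬a) = {s0, s2, s3, s4, s6, s7}
Sat(¬a ∧ b) = {s2, s3, s6}
EG (¬a ∧ b): greatest fixpoint, start Z0 = {s2, s3, s6}, keep only states in Sat with some successor in Z. Already a fixed point.
Sat(EG (¬a ∧ b)) = {s2, s3, s6}
A[b U EG (¬a ∧ b)]: least fixpoint, start Z0 = Sat(EG (¬a ∧ b)) = {s2, s3, s6}, add states in Sat(b) with every successor in Z. Already a fixed point.
Sat(A[b U EG (¬a ∧ b)]) = {s2, s3, s6}
|Sat(A[b U EG (¬a ∧ b)])| = |{s2, s3, s6}| = 3.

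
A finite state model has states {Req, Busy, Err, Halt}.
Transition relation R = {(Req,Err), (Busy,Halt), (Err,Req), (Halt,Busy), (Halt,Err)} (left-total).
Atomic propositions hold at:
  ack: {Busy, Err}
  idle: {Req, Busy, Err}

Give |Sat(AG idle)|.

AG idle: greatest fixpoint, start Z0 = {Req, Busy, Err}, keep only states in Sat with every successor in Z. Z1 = {Req, Err}; fixed.
Sat(AG idle) = {Req, Err}
|Sat(AG idle)| = |{Req, Err}| = 2.

2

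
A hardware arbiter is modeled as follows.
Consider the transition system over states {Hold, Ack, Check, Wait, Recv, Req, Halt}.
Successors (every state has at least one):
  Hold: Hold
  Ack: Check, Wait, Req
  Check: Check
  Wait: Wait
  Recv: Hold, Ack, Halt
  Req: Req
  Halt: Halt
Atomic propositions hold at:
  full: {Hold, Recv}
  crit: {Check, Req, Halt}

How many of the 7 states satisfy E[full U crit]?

4

E[full U crit]: least fixpoint, start Z0 = Sat(crit) = {Check, Req, Halt}, add states in Sat(full) with some successor in Z. Z1 = {Check, Recv, Req, Halt}; fixed.
Sat(E[full U crit]) = {Check, Recv, Req, Halt}
|Sat(E[full U crit])| = |{Check, Recv, Req, Halt}| = 4.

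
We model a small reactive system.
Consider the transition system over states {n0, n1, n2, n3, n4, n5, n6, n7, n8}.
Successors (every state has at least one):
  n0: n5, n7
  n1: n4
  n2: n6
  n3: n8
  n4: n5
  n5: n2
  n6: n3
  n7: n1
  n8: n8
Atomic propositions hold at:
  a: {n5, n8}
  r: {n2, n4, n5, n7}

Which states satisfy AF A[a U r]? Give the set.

{n0, n1, n2, n4, n5, n7}

A[a U r]: least fixpoint, start Z0 = Sat(r) = {n2, n4, n5, n7}, add states in Sat(a) with every successor in Z. Already a fixed point.
Sat(A[a U r]) = {n2, n4, n5, n7}
AF A[a U r]: least fixpoint, start Z0 = {n2, n4, n5, n7}, add states with every successor in Z. Z1 = {n0, n1, n2, n4, n5, n7}; fixed.
Sat(AF A[a U r]) = {n0, n1, n2, n4, n5, n7}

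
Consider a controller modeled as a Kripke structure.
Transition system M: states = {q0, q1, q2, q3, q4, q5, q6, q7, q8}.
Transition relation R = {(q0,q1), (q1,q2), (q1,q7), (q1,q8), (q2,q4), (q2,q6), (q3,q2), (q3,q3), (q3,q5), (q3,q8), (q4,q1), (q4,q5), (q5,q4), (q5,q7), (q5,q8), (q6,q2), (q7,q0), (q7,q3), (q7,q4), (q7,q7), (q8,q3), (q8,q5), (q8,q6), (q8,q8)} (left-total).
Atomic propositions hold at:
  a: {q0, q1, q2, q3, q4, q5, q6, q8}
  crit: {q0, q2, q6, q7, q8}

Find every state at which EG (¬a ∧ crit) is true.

Sat(¬a) = {q7}
Sat(¬a ∧ crit) = {q7}
EG (¬a ∧ crit): greatest fixpoint, start Z0 = {q7}, keep only states in Sat with some successor in Z. Already a fixed point.
Sat(EG (¬a ∧ crit)) = {q7}

{q7}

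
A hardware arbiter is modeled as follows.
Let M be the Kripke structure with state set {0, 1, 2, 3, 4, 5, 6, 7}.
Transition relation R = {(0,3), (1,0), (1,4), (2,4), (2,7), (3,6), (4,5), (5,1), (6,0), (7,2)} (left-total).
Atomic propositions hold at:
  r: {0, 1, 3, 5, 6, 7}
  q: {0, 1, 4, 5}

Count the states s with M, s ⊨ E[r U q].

E[r U q]: least fixpoint, start Z0 = Sat(q) = {0, 1, 4, 5}, add states in Sat(r) with some successor in Z. Z1 = {0, 1, 4, 5, 6}; Z2 = {0, 1, 3, 4, 5, 6}; fixed.
Sat(E[r U q]) = {0, 1, 3, 4, 5, 6}
|Sat(E[r U q])| = |{0, 1, 3, 4, 5, 6}| = 6.

6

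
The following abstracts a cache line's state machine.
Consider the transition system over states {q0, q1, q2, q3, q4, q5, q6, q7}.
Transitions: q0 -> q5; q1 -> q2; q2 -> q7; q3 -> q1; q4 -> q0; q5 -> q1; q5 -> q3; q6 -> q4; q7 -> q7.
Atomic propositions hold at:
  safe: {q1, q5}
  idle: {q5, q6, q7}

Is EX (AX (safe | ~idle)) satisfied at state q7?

Sat(~idle) = {q0, q1, q2, q3, q4}
Sat(safe | ~idle) = {q0, q1, q2, q3, q4, q5}
Sat(AX (safe | ~idle)) = {s : every successor in {q0, q1, q2, q3, q4, q5}} = {q0, q1, q3, q4, q5, q6}
Sat(EX (AX (safe | ~idle))) = {s : some successor in {q0, q1, q3, q4, q5, q6}} = {q0, q3, q4, q5, q6}
q7 ∉ Sat(EX (AX (safe | ~idle))) = {q0, q3, q4, q5, q6}, so the formula does not hold at q7.

No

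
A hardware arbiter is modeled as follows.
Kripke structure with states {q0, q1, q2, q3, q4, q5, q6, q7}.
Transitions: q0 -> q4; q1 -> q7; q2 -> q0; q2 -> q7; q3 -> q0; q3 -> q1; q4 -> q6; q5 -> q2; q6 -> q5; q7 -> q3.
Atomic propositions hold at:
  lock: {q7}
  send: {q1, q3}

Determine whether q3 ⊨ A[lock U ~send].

Sat(~send) = {q0, q2, q4, q5, q6, q7}
A[lock U ~send]: least fixpoint, start Z0 = Sat(~send) = {q0, q2, q4, q5, q6, q7}, add states in Sat(lock) with every successor in Z. Already a fixed point.
Sat(A[lock U ~send]) = {q0, q2, q4, q5, q6, q7}
q3 ∉ Sat(A[lock U ~send]) = {q0, q2, q4, q5, q6, q7}, so the formula does not hold at q3.

No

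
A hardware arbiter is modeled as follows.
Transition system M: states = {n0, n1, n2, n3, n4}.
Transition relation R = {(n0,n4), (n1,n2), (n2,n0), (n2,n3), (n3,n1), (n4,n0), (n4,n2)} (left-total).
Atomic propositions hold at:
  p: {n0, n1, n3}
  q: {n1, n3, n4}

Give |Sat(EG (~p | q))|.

Sat(~p) = {n2, n4}
Sat(~p | q) = {n1, n2, n3, n4}
EG (~p | q): greatest fixpoint, start Z0 = {n1, n2, n3, n4}, keep only states in Sat with some successor in Z. Already a fixed point.
Sat(EG (~p | q)) = {n1, n2, n3, n4}
|Sat(EG (~p | q))| = |{n1, n2, n3, n4}| = 4.

4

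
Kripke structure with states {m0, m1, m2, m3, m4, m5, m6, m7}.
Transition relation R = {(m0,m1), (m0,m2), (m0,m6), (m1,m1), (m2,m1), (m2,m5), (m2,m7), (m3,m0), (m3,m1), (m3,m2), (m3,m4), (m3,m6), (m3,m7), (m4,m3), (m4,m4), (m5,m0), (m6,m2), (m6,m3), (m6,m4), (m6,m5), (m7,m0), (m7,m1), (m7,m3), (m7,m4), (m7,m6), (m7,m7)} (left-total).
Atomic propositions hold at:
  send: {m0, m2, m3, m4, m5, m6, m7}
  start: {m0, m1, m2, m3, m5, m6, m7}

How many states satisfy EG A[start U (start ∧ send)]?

6

Sat(start ∧ send) = {m0, m2, m3, m5, m6, m7}
A[start U (start ∧ send)]: least fixpoint, start Z0 = Sat((start ∧ send)) = {m0, m2, m3, m5, m6, m7}, add states in Sat(start) with every successor in Z. Already a fixed point.
Sat(A[start U (start ∧ send)]) = {m0, m2, m3, m5, m6, m7}
EG A[start U (start ∧ send)]: greatest fixpoint, start Z0 = {m0, m2, m3, m5, m6, m7}, keep only states in Sat with some successor in Z. Already a fixed point.
Sat(EG A[start U (start ∧ send)]) = {m0, m2, m3, m5, m6, m7}
|Sat(EG A[start U (start ∧ send)])| = |{m0, m2, m3, m5, m6, m7}| = 6.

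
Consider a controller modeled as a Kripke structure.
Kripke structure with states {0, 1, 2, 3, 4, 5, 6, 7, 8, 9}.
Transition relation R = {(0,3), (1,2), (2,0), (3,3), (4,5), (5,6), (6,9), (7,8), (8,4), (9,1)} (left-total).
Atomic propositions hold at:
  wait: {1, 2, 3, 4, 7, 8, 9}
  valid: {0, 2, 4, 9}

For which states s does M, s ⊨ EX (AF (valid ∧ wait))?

Sat(valid ∧ wait) = {2, 4, 9}
AF (valid ∧ wait): least fixpoint, start Z0 = {2, 4, 9}, add states with every successor in Z. Z1 = {1, 2, 4, 6, 8, 9}; Z2 = {1, 2, 4, 5, 6, 7, 8, 9}; fixed.
Sat(AF (valid ∧ wait)) = {1, 2, 4, 5, 6, 7, 8, 9}
Sat(EX (AF (valid ∧ wait))) = {s : some successor in {1, 2, 4, 5, 6, 7, 8, 9}} = {1, 4, 5, 6, 7, 8, 9}

{1, 4, 5, 6, 7, 8, 9}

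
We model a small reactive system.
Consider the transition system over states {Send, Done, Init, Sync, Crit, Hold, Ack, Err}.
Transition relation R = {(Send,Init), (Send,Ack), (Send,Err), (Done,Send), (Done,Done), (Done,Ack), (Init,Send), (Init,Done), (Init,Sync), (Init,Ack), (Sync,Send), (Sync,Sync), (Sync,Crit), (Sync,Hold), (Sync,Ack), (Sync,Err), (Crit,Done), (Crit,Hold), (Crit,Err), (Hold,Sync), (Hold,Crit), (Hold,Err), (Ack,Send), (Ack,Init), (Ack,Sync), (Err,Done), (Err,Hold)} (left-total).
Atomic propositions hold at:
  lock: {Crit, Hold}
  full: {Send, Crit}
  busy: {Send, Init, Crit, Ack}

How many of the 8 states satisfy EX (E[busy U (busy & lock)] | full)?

Sat(busy & lock) = {Crit}
E[busy U (busy & lock)]: least fixpoint, start Z0 = Sat((busy & lock)) = {Crit}, add states in Sat(busy) with some successor in Z. Already a fixed point.
Sat(E[busy U (busy & lock)]) = {Crit}
Sat(E[busy U (busy & lock)] | full) = {Send, Crit}
Sat(EX (E[busy U (busy & lock)] | full)) = {s : some successor in {Send, Crit}} = {Done, Init, Sync, Hold, Ack}
|Sat(EX (E[busy U (busy & lock)] | full))| = |{Done, Init, Sync, Hold, Ack}| = 5.

5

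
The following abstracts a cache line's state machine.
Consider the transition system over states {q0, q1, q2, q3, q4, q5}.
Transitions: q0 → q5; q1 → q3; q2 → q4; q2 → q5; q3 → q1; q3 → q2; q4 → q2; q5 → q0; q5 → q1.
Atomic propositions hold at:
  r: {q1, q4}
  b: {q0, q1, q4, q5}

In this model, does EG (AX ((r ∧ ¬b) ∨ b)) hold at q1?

Sat(¬b) = {q2, q3}
Sat(r ∧ ¬b) = ∅
Sat((r ∧ ¬b) ∨ b) = {q0, q1, q4, q5}
Sat(AX ((r ∧ ¬b) ∨ b)) = {s : every successor in {q0, q1, q4, q5}} = {q0, q2, q5}
EG (AX ((r ∧ ¬b) ∨ b)): greatest fixpoint, start Z0 = {q0, q2, q5}, keep only states in Sat with some successor in Z. Already a fixed point.
Sat(EG (AX ((r ∧ ¬b) ∨ b))) = {q0, q2, q5}
q1 ∉ Sat(EG (AX ((r ∧ ¬b) ∨ b))) = {q0, q2, q5}, so the formula does not hold at q1.

No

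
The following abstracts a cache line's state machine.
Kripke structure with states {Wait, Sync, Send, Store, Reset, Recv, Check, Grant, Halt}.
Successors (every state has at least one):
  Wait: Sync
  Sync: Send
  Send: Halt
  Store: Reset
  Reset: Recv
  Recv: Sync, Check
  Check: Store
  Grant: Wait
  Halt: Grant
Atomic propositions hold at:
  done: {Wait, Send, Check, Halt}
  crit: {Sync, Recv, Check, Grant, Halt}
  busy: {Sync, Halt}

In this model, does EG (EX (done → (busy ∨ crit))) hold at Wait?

No

Sat(busy ∨ crit) = {Sync, Recv, Check, Grant, Halt}
Sat(done → (busy ∨ crit)) = {Sync, Store, Reset, Recv, Check, Grant, Halt}
Sat(EX (done → (busy ∨ crit))) = {s : some successor in {Sync, Store, Reset, Recv, Check, Grant, Halt}} = {Wait, Send, Store, Reset, Recv, Check, Halt}
EG (EX (done → (busy ∨ crit))): greatest fixpoint, start Z0 = {Wait, Send, Store, Reset, Recv, Check, Halt}, keep only states in Sat with some successor in Z. Z1 = {Send, Store, Reset, Recv, Check}; Z2 = {Store, Reset, Recv, Check}; fixed.
Sat(EG (EX (done → (busy ∨ crit)))) = {Store, Reset, Recv, Check}
Wait ∉ Sat(EG (EX (done → (busy ∨ crit)))) = {Store, Reset, Recv, Check}, so the formula does not hold at Wait.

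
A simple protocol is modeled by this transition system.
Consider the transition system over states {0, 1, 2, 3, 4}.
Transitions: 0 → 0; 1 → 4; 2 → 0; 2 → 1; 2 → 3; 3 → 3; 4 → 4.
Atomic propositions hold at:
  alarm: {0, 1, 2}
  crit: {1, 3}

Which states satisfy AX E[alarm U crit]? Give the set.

{3}

E[alarm U crit]: least fixpoint, start Z0 = Sat(crit) = {1, 3}, add states in Sat(alarm) with some successor in Z. Z1 = {1, 2, 3}; fixed.
Sat(E[alarm U crit]) = {1, 2, 3}
Sat(AX E[alarm U crit]) = {s : every successor in {1, 2, 3}} = {3}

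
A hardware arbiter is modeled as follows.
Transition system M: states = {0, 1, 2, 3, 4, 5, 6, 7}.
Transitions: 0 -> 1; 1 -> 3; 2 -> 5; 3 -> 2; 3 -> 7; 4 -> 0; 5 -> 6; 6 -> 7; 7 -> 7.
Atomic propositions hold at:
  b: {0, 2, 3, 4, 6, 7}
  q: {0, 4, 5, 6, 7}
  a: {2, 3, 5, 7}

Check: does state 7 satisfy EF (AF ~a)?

No

Sat(~a) = {0, 1, 4, 6}
AF ~a: least fixpoint, start Z0 = {0, 1, 4, 6}, add states with every successor in Z. Z1 = {0, 1, 4, 5, 6}; Z2 = {0, 1, 2, 4, 5, 6}; fixed.
Sat(AF ~a) = {0, 1, 2, 4, 5, 6}
EF (AF ~a): least fixpoint, start Z0 = {0, 1, 2, 4, 5, 6}, add states with some successor in Z. Z1 = {0, 1, 2, 3, 4, 5, 6}; fixed.
Sat(EF (AF ~a)) = {0, 1, 2, 3, 4, 5, 6}
7 ∉ Sat(EF (AF ~a)) = {0, 1, 2, 3, 4, 5, 6}, so the formula does not hold at 7.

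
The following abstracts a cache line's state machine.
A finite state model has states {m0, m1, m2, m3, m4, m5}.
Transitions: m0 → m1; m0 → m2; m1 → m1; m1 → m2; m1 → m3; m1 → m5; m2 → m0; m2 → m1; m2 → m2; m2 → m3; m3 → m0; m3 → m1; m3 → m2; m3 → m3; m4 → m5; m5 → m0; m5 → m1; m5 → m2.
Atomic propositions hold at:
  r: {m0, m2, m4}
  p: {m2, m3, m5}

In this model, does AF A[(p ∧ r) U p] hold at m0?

No

Sat(p ∧ r) = {m2}
A[(p ∧ r) U p]: least fixpoint, start Z0 = Sat(p) = {m2, m3, m5}, add states in Sat(p ∧ r) with every successor in Z. Already a fixed point.
Sat(A[(p ∧ r) U p]) = {m2, m3, m5}
AF A[(p ∧ r) U p]: least fixpoint, start Z0 = {m2, m3, m5}, add states with every successor in Z. Z1 = {m2, m3, m4, m5}; fixed.
Sat(AF A[(p ∧ r) U p]) = {m2, m3, m4, m5}
m0 ∉ Sat(AF A[(p ∧ r) U p]) = {m2, m3, m4, m5}, so the formula does not hold at m0.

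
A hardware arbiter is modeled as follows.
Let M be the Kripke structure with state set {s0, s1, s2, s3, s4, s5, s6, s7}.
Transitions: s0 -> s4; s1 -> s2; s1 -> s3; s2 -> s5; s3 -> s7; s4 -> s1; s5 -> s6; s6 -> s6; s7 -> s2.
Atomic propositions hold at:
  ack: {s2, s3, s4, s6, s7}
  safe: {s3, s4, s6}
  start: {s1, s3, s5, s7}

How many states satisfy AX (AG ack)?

AG ack: greatest fixpoint, start Z0 = {s2, s3, s4, s6, s7}, keep only states in Sat with every successor in Z. Z1 = {s3, s6, s7}; Z2 = {s3, s6}; Z3 = {s6}; fixed.
Sat(AG ack) = {s6}
Sat(AX (AG ack)) = {s : every successor in {s6}} = {s5, s6}
|Sat(AX (AG ack))| = |{s5, s6}| = 2.

2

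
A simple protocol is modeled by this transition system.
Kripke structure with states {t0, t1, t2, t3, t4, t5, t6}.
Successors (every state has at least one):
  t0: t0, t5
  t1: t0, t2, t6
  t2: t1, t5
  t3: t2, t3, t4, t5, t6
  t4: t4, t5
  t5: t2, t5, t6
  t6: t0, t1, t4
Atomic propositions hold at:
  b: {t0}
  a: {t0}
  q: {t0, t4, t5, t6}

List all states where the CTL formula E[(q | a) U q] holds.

Sat(q | a) = {t0, t4, t5, t6}
E[(q | a) U q]: least fixpoint, start Z0 = Sat(q) = {t0, t4, t5, t6}, add states in Sat(q | a) with some successor in Z. Already a fixed point.
Sat(E[(q | a) U q]) = {t0, t4, t5, t6}

{t0, t4, t5, t6}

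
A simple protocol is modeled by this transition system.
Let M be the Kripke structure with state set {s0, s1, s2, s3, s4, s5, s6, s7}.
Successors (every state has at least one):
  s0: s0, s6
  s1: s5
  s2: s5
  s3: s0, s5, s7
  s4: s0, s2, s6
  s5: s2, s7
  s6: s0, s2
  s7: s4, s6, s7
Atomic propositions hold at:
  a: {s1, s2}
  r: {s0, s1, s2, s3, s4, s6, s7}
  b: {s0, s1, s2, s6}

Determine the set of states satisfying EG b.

EG b: greatest fixpoint, start Z0 = {s0, s1, s2, s6}, keep only states in Sat with some successor in Z. Z1 = {s0, s6}; fixed.
Sat(EG b) = {s0, s6}

{s0, s6}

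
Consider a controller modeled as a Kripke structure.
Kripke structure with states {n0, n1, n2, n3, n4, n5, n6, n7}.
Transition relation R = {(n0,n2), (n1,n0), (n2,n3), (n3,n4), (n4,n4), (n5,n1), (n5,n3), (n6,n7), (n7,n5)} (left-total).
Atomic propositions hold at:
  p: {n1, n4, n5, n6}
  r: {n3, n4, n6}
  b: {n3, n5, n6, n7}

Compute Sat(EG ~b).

Sat(~b) = {n0, n1, n2, n4}
EG ~b: greatest fixpoint, start Z0 = {n0, n1, n2, n4}, keep only states in Sat with some successor in Z. Z1 = {n0, n1, n4}; Z2 = {n1, n4}; Z3 = {n4}; fixed.
Sat(EG ~b) = {n4}

{n4}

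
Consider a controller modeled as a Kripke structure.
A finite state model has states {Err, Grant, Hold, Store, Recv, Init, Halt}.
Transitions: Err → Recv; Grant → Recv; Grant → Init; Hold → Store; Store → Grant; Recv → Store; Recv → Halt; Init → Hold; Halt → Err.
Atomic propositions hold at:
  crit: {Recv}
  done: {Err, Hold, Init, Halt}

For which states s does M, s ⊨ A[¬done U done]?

{Err, Hold, Init, Halt}

Sat(¬done) = {Grant, Store, Recv}
A[¬done U done]: least fixpoint, start Z0 = Sat(done) = {Err, Hold, Init, Halt}, add states in Sat(¬done) with every successor in Z. Already a fixed point.
Sat(A[¬done U done]) = {Err, Hold, Init, Halt}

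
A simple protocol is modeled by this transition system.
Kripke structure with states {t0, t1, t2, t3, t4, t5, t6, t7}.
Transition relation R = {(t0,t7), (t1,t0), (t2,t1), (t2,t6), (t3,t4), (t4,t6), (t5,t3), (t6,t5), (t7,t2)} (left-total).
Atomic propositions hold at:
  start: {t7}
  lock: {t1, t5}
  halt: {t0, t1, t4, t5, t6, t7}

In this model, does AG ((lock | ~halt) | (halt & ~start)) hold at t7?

Sat(~halt) = {t2, t3}
Sat(lock | ~halt) = {t1, t2, t3, t5}
Sat(~start) = {t0, t1, t2, t3, t4, t5, t6}
Sat(halt & ~start) = {t0, t1, t4, t5, t6}
Sat((lock | ~halt) | (halt & ~start)) = {t0, t1, t2, t3, t4, t5, t6}
AG ((lock | ~halt) | (halt & ~start)): greatest fixpoint, start Z0 = {t0, t1, t2, t3, t4, t5, t6}, keep only states in Sat with every successor in Z. Z1 = {t1, t2, t3, t4, t5, t6}; Z2 = {t2, t3, t4, t5, t6}; Z3 = {t3, t4, t5, t6}; fixed.
Sat(AG ((lock | ~halt) | (halt & ~start))) = {t3, t4, t5, t6}
t7 ∉ Sat(AG ((lock | ~halt) | (halt & ~start))) = {t3, t4, t5, t6}, so the formula does not hold at t7.

No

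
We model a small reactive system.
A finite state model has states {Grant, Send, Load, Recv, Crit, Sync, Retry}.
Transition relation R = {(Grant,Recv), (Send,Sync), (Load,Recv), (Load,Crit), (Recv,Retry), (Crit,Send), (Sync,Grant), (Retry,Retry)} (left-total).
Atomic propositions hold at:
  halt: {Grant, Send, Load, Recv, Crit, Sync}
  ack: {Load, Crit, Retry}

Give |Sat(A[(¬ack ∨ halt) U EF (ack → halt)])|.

Sat(¬ack) = {Grant, Send, Recv, Sync}
Sat(¬ack ∨ halt) = {Grant, Send, Load, Recv, Crit, Sync}
Sat(ack → halt) = {Grant, Send, Load, Recv, Crit, Sync}
EF (ack → halt): least fixpoint, start Z0 = {Grant, Send, Load, Recv, Crit, Sync}, add states with some successor in Z. Already a fixed point.
Sat(EF (ack → halt)) = {Grant, Send, Load, Recv, Crit, Sync}
A[(¬ack ∨ halt) U EF (ack → halt)]: least fixpoint, start Z0 = Sat(EF (ack → halt)) = {Grant, Send, Load, Recv, Crit, Sync}, add states in Sat(¬ack ∨ halt) with every successor in Z. Already a fixed point.
Sat(A[(¬ack ∨ halt) U EF (ack → halt)]) = {Grant, Send, Load, Recv, Crit, Sync}
|Sat(A[(¬ack ∨ halt) U EF (ack → halt)])| = |{Grant, Send, Load, Recv, Crit, Sync}| = 6.

6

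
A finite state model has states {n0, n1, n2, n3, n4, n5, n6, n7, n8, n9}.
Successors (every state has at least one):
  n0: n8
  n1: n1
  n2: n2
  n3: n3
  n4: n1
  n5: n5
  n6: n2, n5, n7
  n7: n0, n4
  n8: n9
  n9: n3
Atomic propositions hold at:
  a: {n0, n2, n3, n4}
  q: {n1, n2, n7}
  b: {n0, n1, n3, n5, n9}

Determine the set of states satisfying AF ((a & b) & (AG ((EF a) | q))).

{n0, n3, n8, n9}

Sat(a & b) = {n0, n3}
EF a: least fixpoint, start Z0 = {n0, n2, n3, n4}, add states with some successor in Z. Z1 = {n0, n2, n3, n4, n6, n7, n9}; Z2 = {n0, n2, n3, n4, n6, n7, n8, n9}; fixed.
Sat(EF a) = {n0, n2, n3, n4, n6, n7, n8, n9}
Sat((EF a) | q) = {n0, n1, n2, n3, n4, n6, n7, n8, n9}
AG ((EF a) | q): greatest fixpoint, start Z0 = {n0, n1, n2, n3, n4, n6, n7, n8, n9}, keep only states in Sat with every successor in Z. Z1 = {n0, n1, n2, n3, n4, n7, n8, n9}; fixed.
Sat(AG ((EF a) | q)) = {n0, n1, n2, n3, n4, n7, n8, n9}
Sat((a & b) & (AG ((EF a) | q))) = {n0, n3}
AF ((a & b) & (AG ((EF a) | q))): least fixpoint, start Z0 = {n0, n3}, add states with every successor in Z. Z1 = {n0, n3, n9}; Z2 = {n0, n3, n8, n9}; fixed.
Sat(AF ((a & b) & (AG ((EF a) | q)))) = {n0, n3, n8, n9}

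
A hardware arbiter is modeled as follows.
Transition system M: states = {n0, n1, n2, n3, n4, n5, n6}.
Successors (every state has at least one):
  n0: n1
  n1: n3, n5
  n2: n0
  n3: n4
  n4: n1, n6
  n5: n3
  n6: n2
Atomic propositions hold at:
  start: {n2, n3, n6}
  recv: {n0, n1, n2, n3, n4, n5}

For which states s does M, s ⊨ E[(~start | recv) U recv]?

{n0, n1, n2, n3, n4, n5}

Sat(~start) = {n0, n1, n4, n5}
Sat(~start | recv) = {n0, n1, n2, n3, n4, n5}
E[(~start | recv) U recv]: least fixpoint, start Z0 = Sat(recv) = {n0, n1, n2, n3, n4, n5}, add states in Sat(~start | recv) with some successor in Z. Already a fixed point.
Sat(E[(~start | recv) U recv]) = {n0, n1, n2, n3, n4, n5}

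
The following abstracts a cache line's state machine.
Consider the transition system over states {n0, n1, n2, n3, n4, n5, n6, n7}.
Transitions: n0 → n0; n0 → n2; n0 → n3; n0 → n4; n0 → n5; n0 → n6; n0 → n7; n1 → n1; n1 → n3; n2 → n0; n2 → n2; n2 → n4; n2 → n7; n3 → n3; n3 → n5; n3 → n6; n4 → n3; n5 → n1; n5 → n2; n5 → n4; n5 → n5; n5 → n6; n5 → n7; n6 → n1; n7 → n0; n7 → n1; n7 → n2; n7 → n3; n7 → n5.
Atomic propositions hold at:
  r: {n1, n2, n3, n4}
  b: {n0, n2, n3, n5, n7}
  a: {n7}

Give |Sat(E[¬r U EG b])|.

5

Sat(¬r) = {n0, n5, n6, n7}
EG b: greatest fixpoint, start Z0 = {n0, n2, n3, n5, n7}, keep only states in Sat with some successor in Z. Already a fixed point.
Sat(EG b) = {n0, n2, n3, n5, n7}
E[¬r U EG b]: least fixpoint, start Z0 = Sat(EG b) = {n0, n2, n3, n5, n7}, add states in Sat(¬r) with some successor in Z. Already a fixed point.
Sat(E[¬r U EG b]) = {n0, n2, n3, n5, n7}
|Sat(E[¬r U EG b])| = |{n0, n2, n3, n5, n7}| = 5.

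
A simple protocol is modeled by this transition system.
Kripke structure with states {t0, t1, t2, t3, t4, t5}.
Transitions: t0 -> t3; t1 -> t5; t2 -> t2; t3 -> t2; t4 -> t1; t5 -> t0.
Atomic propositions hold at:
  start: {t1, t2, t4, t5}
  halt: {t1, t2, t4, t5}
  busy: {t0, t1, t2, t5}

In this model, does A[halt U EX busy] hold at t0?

No

Sat(EX busy) = {s : some successor in {t0, t1, t2, t5}} = {t1, t2, t3, t4, t5}
A[halt U EX busy]: least fixpoint, start Z0 = Sat(EX busy) = {t1, t2, t3, t4, t5}, add states in Sat(halt) with every successor in Z. Already a fixed point.
Sat(A[halt U EX busy]) = {t1, t2, t3, t4, t5}
t0 ∉ Sat(A[halt U EX busy]) = {t1, t2, t3, t4, t5}, so the formula does not hold at t0.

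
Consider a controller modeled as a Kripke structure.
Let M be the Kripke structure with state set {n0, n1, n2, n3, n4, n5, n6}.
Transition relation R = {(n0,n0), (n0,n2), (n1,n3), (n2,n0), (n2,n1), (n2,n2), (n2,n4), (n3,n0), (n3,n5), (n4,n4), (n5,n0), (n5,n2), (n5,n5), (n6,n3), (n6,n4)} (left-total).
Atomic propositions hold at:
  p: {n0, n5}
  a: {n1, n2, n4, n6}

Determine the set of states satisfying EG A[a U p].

A[a U p]: least fixpoint, start Z0 = Sat(p) = {n0, n5}, add states in Sat(a) with every successor in Z. Already a fixed point.
Sat(A[a U p]) = {n0, n5}
EG A[a U p]: greatest fixpoint, start Z0 = {n0, n5}, keep only states in Sat with some successor in Z. Already a fixed point.
Sat(EG A[a U p]) = {n0, n5}

{n0, n5}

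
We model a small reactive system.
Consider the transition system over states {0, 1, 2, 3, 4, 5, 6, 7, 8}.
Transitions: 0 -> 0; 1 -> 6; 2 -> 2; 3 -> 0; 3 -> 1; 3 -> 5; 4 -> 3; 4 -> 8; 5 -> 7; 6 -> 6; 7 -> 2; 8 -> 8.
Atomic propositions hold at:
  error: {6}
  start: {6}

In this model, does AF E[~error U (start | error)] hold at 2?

Sat(~error) = {0, 1, 2, 3, 4, 5, 7, 8}
Sat(start | error) = {6}
E[~error U (start | error)]: least fixpoint, start Z0 = Sat((start | error)) = {6}, add states in Sat(~error) with some successor in Z. Z1 = {1, 6}; Z2 = {1, 3, 6}; Z3 = {1, 3, 4, 6}; fixed.
Sat(E[~error U (start | error)]) = {1, 3, 4, 6}
AF E[~error U (start | error)]: least fixpoint, start Z0 = {1, 3, 4, 6}, add states with every successor in Z. Already a fixed point.
Sat(AF E[~error U (start | error)]) = {1, 3, 4, 6}
2 ∉ Sat(AF E[~error U (start | error)]) = {1, 3, 4, 6}, so the formula does not hold at 2.

No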